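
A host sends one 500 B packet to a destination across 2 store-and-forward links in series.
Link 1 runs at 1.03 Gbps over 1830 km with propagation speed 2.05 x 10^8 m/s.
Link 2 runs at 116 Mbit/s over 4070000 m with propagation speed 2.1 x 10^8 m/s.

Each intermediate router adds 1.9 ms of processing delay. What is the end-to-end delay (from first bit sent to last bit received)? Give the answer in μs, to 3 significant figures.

L = 500 × 8 = 4000 bits.
Transmission delays (L/R per hop): 3.8835, 34.4828 μs; sum = 38.3663 μs.
Propagation delays (d/s per hop): 8926.83, 19381 μs; sum = 28307.8 μs.
Processing at 1 router(s): 1 × 1.9 ms = 1900 μs.
End-to-end = 30200 μs.

30200 μs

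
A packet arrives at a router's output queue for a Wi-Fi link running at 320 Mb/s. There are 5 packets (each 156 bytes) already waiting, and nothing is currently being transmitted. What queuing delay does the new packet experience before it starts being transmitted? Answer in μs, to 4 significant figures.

19.50 μs

Each queued packet: L/R = 1248/320000000 = 3.9 μs.
5 queued → 19.5 μs.
Queuing delay = 19.50 μs.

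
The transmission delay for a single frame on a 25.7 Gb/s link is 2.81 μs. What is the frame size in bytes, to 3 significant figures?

L = R × t_tx = 25700000000 b/s × 2.81e-06 s = 72217 bits.
In bytes: 72217 / 8 = 9030 bytes.

9030 bytes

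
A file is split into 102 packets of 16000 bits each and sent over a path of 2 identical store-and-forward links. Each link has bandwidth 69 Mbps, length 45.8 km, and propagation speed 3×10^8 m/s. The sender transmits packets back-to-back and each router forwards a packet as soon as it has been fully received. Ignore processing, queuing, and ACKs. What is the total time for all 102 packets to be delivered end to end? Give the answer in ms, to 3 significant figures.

Per-hop transmission t_tx = L/R = 16000/69000000 = 0.231884 ms.
Per-hop propagation t_prop = 45800/300000000 = 0.152667 ms.
Pipeline fill: first packet needs 2·t_tx to clear all hops; remaining 101 packets each add one t_tx.
Total = (2+102-1)·t_tx + 2·t_prop = 103·0.231884 + 2·0.152667 = 24.2 ms.

24.2 ms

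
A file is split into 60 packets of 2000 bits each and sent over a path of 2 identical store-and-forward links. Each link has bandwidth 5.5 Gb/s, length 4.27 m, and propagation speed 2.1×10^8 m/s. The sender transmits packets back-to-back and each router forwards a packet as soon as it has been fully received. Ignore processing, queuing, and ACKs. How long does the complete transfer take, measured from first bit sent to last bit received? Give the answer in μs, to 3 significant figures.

Per-hop transmission t_tx = L/R = 2000/5500000000 = 0.363636 μs.
Per-hop propagation t_prop = 4.27/210000000 = 0.0203333 μs.
Pipeline fill: first packet needs 2·t_tx to clear all hops; remaining 59 packets each add one t_tx.
Total = (2+60-1)·t_tx + 2·t_prop = 61·0.363636 + 2·0.0203333 = 22.2 μs.

22.2 μs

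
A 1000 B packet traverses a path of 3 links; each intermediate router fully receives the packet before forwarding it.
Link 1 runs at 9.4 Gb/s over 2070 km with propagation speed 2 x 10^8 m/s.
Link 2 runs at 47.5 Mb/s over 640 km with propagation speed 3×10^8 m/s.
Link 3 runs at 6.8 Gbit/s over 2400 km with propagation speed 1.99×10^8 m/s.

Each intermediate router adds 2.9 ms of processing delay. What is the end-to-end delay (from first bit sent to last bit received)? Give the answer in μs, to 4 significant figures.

30510 μs

L = 1000 × 8 = 8000 bits.
Transmission delays (L/R per hop): 0.851064, 168.421, 1.17647 μs; sum = 170.449 μs.
Propagation delays (d/s per hop): 10350, 2133.33, 12060.3 μs; sum = 24543.6 μs.
Processing at 2 router(s): 2 × 2.9 ms = 5800 μs.
End-to-end = 30510 μs.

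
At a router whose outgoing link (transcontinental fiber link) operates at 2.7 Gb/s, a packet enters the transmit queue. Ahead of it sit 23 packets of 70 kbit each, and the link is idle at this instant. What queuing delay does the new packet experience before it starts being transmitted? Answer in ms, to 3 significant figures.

0.596 ms

Each queued packet: L/R = 70000/2700000000 = 0.0259259 ms.
23 queued → 0.596296 ms.
Queuing delay = 0.596 ms.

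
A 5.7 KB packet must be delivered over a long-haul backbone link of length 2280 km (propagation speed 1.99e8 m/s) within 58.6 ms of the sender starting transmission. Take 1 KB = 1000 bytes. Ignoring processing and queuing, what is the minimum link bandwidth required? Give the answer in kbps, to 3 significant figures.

967 kbps

L = 45600 bits.
Propagation delay = 2280000 / 199000000 = 11.4573 ms.
Transmission budget = 58.6 − 11.4573 = 47.1427 ms.
R ≥ L / t_tx = 45600 bits / 0.0471427 s = 967 kbps.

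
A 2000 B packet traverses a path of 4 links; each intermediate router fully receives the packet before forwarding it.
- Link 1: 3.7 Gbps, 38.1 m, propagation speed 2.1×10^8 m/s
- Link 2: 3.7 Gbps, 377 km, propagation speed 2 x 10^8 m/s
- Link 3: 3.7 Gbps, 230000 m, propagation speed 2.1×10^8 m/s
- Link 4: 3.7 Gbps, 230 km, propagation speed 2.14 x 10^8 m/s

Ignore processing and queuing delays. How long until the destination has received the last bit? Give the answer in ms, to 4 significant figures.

4.072 ms

L = 2000 × 8 = 16000 bits.
Transmission delay per hop = L/R = 16000/3700000000 = 0.00432432 ms; 4 hops → 0.0172973 ms.
Propagation delays (d/s per hop): 0.000181429, 1.885, 1.09524, 1.07477 ms; sum = 4.05519 ms.
End-to-end = 4.072 ms.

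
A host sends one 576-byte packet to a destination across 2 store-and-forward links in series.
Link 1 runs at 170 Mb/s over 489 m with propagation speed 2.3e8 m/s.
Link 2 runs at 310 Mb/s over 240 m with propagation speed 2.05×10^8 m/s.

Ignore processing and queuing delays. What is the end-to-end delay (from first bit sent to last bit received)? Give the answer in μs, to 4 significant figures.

L = 576 × 8 = 4608 bits.
Transmission delays (L/R per hop): 27.1059, 14.8645 μs; sum = 41.9704 μs.
Propagation delays (d/s per hop): 2.12609, 1.17073 μs; sum = 3.29682 μs.
End-to-end = 45.27 μs.

45.27 μs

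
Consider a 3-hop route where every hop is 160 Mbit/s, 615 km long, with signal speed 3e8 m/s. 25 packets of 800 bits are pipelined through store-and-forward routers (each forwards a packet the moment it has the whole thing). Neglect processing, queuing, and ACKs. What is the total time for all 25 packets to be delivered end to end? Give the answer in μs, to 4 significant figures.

Per-hop transmission t_tx = L/R = 800/160000000 = 5 μs.
Per-hop propagation t_prop = 615000/300000000 = 2050 μs.
Pipeline fill: first packet needs 3·t_tx to clear all hops; remaining 24 packets each add one t_tx.
Total = (3+25-1)·t_tx + 3·t_prop = 27·5 + 3·2050 = 6285 μs.

6285 μs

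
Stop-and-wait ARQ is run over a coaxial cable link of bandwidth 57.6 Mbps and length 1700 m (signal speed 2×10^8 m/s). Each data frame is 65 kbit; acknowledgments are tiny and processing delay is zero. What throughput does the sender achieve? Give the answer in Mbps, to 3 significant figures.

t_tx = L/R = 65000/57600000 = 0.00112847 s.
t_prop = 1700/200000000 = 8.5e-06 s; RTT = 1.7e-05 s.
Cycle = t_tx + RTT = 0.00114547 s.
Throughput = L / cycle = 65000 / 0.00114547 = 56.7 Mbps.

56.7 Mbps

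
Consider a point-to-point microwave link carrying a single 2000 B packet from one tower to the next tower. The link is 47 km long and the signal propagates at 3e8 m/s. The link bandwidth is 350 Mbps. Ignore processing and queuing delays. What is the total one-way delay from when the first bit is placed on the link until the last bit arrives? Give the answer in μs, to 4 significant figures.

202.4 μs

L = 2000 × 8 = 16000 bits.
Transmission delay = L/R = 16000 / 350000000 = 45.7143 μs.
Propagation delay = d/s = 47000 m / 300000000 m/s = 156.667 μs.
Total = 202.4 μs.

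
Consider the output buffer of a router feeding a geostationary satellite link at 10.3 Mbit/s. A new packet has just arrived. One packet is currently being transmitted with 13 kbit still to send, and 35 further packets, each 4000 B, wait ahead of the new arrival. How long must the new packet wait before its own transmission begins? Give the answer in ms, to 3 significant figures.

Each queued packet: L/R = 32000/10300000 = 3.1068 ms.
35 queued → 108.738 ms.
Plus remaining 13000 bits of current packet: 1.26214 ms.
Queuing delay = 110 ms.

110 ms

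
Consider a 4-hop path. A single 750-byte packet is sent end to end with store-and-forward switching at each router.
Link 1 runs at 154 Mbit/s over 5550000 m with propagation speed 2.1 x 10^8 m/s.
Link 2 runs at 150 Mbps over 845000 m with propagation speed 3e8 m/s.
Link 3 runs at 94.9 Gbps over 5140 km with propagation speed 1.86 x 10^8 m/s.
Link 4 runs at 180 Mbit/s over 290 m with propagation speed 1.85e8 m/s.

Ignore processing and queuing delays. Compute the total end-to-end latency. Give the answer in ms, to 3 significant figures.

L = 750 × 8 = 6000 bits.
Transmission delays (L/R per hop): 0.038961, 0.04, 6.32244e-05, 0.0333333 ms; sum = 0.112358 ms.
Propagation delays (d/s per hop): 26.4286, 2.81667, 27.6344, 0.00156757 ms; sum = 56.8812 ms.
End-to-end = 57.0 ms.

57.0 ms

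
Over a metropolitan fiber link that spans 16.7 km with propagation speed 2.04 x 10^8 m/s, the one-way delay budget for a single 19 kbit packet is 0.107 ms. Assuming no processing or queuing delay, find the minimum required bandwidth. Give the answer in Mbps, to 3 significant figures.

Propagation delay = 16700 / 204000000 = 0.0818627 ms.
Transmission budget = 0.107 − 0.0818627 = 0.0251373 ms.
R ≥ L / t_tx = 19000 bits / 2.51373e-05 s = 756 Mbps.

756 Mbps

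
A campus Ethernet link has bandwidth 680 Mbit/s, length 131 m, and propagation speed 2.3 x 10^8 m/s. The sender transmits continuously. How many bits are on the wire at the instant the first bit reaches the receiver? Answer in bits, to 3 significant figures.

387 bits

Propagation delay = 131 / 2.3e+08 = 5.69565e-07 s.
BDP = R × t_prop = 680000000 × 5.69565e-07 = 387.304 bits.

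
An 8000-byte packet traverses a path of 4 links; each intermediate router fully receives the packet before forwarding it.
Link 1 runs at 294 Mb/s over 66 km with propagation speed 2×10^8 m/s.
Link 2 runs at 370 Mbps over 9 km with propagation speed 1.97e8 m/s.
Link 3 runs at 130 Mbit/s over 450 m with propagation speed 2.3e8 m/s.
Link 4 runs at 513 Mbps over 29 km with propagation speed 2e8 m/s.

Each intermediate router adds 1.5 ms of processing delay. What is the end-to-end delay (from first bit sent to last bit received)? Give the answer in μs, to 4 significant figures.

6030 μs

L = 8000 × 8 = 64000 bits.
Transmission delays (L/R per hop): 217.687, 172.973, 492.308, 124.756 μs; sum = 1007.72 μs.
Propagation delays (d/s per hop): 330, 45.6853, 1.95652, 145 μs; sum = 522.642 μs.
Processing at 3 router(s): 3 × 1.5 ms = 4500 μs.
End-to-end = 6030 μs.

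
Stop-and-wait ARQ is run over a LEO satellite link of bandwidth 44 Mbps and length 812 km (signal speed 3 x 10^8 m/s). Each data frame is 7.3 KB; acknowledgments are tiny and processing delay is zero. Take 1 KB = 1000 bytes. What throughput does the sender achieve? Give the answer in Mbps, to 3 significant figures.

8.66 Mbps

t_tx = L/R = 58400/44000000 = 0.00132727 s.
t_prop = 812000/300000000 = 0.00270667 s; RTT = 0.00541333 s.
Cycle = t_tx + RTT = 0.00674061 s.
Throughput = L / cycle = 58400 / 0.00674061 = 8.66 Mbps.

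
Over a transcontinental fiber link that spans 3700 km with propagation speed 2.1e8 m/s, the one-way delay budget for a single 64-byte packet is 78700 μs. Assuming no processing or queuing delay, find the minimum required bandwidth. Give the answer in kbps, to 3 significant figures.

L = 512 bits.
Propagation delay = 3700000 / 210000000 = 17619 μs.
Transmission budget = 78700 − 17619 = 61081 μs.
R ≥ L / t_tx = 512 bits / 0.061081 s = 8.38 kbps.

8.38 kbps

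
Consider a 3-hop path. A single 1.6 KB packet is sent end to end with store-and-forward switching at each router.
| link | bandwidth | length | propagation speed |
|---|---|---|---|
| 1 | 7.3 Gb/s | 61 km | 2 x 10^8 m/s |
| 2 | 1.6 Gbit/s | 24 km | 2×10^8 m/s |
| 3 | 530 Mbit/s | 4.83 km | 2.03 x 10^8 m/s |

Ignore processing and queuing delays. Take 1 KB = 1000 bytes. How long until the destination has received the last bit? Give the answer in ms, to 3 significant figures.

L = 12800 bits.
Transmission delays (L/R per hop): 0.00175342, 0.008, 0.0241509 ms; sum = 0.0339044 ms.
Propagation delays (d/s per hop): 0.305, 0.12, 0.0237931 ms; sum = 0.448793 ms.
End-to-end = 0.483 ms.

0.483 ms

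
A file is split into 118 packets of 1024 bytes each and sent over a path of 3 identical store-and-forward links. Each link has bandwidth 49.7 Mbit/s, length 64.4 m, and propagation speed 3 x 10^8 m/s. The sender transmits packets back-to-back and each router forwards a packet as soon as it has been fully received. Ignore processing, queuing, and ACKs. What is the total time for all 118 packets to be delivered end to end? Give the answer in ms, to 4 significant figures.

Per-hop transmission t_tx = L/R = 8192/49700000 = 0.164829 ms.
Per-hop propagation t_prop = 64.4/300000000 = 0.000214667 ms.
Pipeline fill: first packet needs 3·t_tx to clear all hops; remaining 117 packets each add one t_tx.
Total = (3+118-1)·t_tx + 3·t_prop = 120·0.164829 + 3·0.000214667 = 19.78 ms.

19.78 ms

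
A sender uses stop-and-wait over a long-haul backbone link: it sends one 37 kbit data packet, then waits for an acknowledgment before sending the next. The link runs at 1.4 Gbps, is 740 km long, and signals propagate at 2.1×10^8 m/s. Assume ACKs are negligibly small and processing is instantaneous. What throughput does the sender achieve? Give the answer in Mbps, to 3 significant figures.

5.23 Mbps

t_tx = L/R = 37000/1400000000 = 2.64286e-05 s.
t_prop = 740000/210000000 = 0.00352381 s; RTT = 0.00704762 s.
Cycle = t_tx + RTT = 0.00707405 s.
Throughput = L / cycle = 37000 / 0.00707405 = 5.23 Mbps.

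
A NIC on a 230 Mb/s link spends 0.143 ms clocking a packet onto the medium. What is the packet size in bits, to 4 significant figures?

L = R × t_tx = 230000000 b/s × 0.000143 s = 32890 bits.

32890 bits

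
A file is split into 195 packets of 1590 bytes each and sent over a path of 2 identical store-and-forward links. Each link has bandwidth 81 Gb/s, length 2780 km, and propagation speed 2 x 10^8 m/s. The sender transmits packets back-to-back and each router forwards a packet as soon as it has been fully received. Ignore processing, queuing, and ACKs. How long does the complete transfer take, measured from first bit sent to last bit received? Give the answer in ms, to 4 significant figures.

27.83 ms

Per-hop transmission t_tx = L/R = 12720/81000000000 = 0.000157037 ms.
Per-hop propagation t_prop = 2780000/200000000 = 13.9 ms.
Pipeline fill: first packet needs 2·t_tx to clear all hops; remaining 194 packets each add one t_tx.
Total = (2+195-1)·t_tx + 2·t_prop = 196·0.000157037 + 2·13.9 = 27.83 ms.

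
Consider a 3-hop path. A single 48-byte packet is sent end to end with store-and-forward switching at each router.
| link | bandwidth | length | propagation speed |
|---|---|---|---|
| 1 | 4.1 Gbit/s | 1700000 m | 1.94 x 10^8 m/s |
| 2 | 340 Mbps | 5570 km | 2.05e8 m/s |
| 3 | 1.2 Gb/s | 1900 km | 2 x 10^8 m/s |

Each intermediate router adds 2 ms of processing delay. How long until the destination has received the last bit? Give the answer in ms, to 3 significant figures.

L = 48 × 8 = 384 bits.
Transmission delays (L/R per hop): 9.36585e-05, 0.00112941, 0.00032 ms; sum = 0.00154307 ms.
Propagation delays (d/s per hop): 8.76289, 27.1707, 9.5 ms; sum = 45.4336 ms.
Processing at 2 router(s): 2 × 2 ms = 4 ms.
End-to-end = 49.4 ms.

49.4 ms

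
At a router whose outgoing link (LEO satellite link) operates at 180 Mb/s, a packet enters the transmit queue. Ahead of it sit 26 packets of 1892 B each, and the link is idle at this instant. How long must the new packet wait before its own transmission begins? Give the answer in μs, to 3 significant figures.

2190 μs

Each queued packet: L/R = 15136/180000000 = 84.0889 μs.
26 queued → 2186.31 μs.
Queuing delay = 2190 μs.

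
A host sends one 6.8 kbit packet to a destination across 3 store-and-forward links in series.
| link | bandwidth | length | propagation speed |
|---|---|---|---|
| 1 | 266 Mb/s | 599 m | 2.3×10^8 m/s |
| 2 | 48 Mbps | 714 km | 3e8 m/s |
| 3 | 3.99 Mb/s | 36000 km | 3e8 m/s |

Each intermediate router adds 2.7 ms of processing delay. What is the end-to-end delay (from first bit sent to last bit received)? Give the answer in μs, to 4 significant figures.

129700 μs

L = 6800 bits.
Transmission delays (L/R per hop): 25.5639, 141.667, 1704.26 μs; sum = 1871.49 μs.
Propagation delays (d/s per hop): 2.60435, 2380, 120000 μs; sum = 122383 μs.
Processing at 2 router(s): 2 × 2.7 ms = 5400 μs.
End-to-end = 129700 μs.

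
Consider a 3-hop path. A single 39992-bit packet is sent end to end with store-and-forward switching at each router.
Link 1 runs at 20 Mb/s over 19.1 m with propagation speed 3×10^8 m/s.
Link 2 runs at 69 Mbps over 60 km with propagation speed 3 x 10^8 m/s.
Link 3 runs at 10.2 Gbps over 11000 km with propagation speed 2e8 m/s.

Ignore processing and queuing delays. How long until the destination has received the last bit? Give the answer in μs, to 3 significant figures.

57800 μs

Transmission delays (L/R per hop): 1999.6, 579.594, 3.92078 μs; sum = 2583.11 μs.
Propagation delays (d/s per hop): 0.0636667, 200, 55000 μs; sum = 55200.1 μs.
End-to-end = 57800 μs.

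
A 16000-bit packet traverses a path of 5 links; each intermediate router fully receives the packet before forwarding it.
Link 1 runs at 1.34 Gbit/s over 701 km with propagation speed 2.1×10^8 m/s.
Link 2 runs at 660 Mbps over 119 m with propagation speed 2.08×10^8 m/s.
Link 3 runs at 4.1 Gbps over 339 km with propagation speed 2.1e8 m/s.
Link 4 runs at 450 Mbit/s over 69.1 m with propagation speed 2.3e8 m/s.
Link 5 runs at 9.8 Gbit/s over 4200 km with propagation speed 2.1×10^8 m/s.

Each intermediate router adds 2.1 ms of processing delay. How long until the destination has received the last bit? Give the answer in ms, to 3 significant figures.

33.4 ms

Transmission delays (L/R per hop): 0.0119403, 0.0242424, 0.00390244, 0.0355556, 0.00163265 ms; sum = 0.0772734 ms.
Propagation delays (d/s per hop): 3.3381, 0.000572115, 1.61429, 0.000300435, 20 ms; sum = 24.9533 ms.
Processing at 4 router(s): 4 × 2.1 ms = 8.4 ms.
End-to-end = 33.4 ms.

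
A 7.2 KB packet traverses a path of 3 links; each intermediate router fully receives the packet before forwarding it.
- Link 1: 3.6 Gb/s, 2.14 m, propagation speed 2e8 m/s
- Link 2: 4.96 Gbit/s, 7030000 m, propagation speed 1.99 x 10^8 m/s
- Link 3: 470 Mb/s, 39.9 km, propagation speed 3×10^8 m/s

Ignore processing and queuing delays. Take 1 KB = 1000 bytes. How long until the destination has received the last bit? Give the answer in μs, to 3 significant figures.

L = 57600 bits.
Transmission delays (L/R per hop): 16, 11.6129, 122.553 μs; sum = 150.166 μs.
Propagation delays (d/s per hop): 0.0107, 35326.6, 133 μs; sum = 35459.6 μs.
End-to-end = 35600 μs.

35600 μs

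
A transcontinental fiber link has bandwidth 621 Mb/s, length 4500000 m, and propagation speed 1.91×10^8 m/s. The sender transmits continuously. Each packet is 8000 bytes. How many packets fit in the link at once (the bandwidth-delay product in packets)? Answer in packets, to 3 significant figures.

229 packets

Propagation delay = 4500000 / 191000000 = 0.0235602 s.
BDP = R × t_prop = 621000000 × 0.0235602 = 14630900 bits.
In packets of 64000 bits: 229 packets.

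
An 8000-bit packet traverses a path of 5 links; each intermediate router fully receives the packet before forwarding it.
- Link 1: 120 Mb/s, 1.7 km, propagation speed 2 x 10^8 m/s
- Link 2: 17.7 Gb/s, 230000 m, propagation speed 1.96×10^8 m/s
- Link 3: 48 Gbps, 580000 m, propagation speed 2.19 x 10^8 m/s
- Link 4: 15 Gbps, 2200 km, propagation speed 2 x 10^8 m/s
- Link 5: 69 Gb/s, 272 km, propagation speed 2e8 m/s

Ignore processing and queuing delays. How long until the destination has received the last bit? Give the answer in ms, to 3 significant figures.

Transmission delays (L/R per hop): 0.0666667, 0.000451977, 0.000166667, 0.000533333, 0.000115942 ms; sum = 0.0679346 ms.
Propagation delays (d/s per hop): 0.0085, 1.17347, 2.6484, 11, 1.36 ms; sum = 16.1904 ms.
End-to-end = 16.3 ms.

16.3 ms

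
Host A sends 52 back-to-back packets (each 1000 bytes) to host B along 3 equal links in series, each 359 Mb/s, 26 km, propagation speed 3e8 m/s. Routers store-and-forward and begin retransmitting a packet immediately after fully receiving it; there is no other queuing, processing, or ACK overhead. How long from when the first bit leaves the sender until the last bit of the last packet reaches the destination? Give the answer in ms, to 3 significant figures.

1.46 ms

Per-hop transmission t_tx = L/R = 8000/359000000 = 0.0222841 ms.
Per-hop propagation t_prop = 26000/300000000 = 0.0866667 ms.
Pipeline fill: first packet needs 3·t_tx to clear all hops; remaining 51 packets each add one t_tx.
Total = (3+52-1)·t_tx + 3·t_prop = 54·0.0222841 + 3·0.0866667 = 1.46 ms.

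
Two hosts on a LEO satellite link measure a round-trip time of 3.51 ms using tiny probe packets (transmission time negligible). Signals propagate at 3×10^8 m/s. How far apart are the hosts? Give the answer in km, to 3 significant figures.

527 km

One-way propagation = RTT/2 = 1.755 ms.
d = s × t = 300000000 × 0.001755 = 527 km.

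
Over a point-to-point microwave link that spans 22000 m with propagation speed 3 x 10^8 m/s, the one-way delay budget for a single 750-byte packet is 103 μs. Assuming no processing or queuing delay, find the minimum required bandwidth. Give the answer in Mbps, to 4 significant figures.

L = 6000 bits.
Propagation delay = 22000 / 300000000 = 73.3333 μs.
Transmission budget = 103 − 73.3333 = 29.6667 μs.
R ≥ L / t_tx = 6000 bits / 2.96667e-05 s = 202.2 Mbps.

202.2 Mbps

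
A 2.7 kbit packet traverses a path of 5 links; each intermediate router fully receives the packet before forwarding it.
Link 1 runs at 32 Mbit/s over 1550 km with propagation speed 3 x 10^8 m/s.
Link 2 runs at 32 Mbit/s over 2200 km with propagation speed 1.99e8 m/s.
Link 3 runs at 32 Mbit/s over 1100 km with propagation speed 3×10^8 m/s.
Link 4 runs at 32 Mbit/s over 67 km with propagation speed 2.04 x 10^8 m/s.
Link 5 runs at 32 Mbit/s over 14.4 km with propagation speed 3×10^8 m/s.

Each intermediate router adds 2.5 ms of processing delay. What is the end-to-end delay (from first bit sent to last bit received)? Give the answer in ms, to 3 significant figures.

30.7 ms

L = 2700 bits.
Transmission delay per hop = L/R = 2700/32000000 = 0.084375 ms; 5 hops → 0.421875 ms.
Propagation delays (d/s per hop): 5.16667, 11.0553, 3.66667, 0.328431, 0.048 ms; sum = 20.265 ms.
Processing at 4 router(s): 4 × 2.5 ms = 10 ms.
End-to-end = 30.7 ms.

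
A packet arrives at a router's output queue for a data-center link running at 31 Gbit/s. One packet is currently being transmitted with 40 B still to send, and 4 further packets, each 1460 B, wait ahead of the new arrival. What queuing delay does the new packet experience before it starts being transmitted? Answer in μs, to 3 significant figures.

1.52 μs

Each queued packet: L/R = 11680/31000000000 = 0.376774 μs.
4 queued → 1.5071 μs.
Plus remaining 320 bits of current packet: 0.0103226 μs.
Queuing delay = 1.52 μs.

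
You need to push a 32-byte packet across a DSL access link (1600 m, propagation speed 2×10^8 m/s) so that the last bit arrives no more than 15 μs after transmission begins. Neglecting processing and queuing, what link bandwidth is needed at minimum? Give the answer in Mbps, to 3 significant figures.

36.6 Mbps

L = 256 bits.
Propagation delay = 1600 / 200000000 = 8 μs.
Transmission budget = 15 − 8 = 7 μs.
R ≥ L / t_tx = 256 bits / 7e-06 s = 36.6 Mbps.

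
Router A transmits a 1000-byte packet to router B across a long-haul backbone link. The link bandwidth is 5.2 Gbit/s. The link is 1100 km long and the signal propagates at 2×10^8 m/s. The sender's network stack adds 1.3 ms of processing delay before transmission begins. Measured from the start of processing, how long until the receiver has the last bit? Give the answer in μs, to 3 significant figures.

6800 μs

L = 1000 × 8 = 8000 bits.
Transmission delay = L/R = 8000 / 5200000000 = 1.53846 μs.
Propagation delay = d/s = 1100000 m / 200000000 m/s = 5500 μs.
Plus processing delay 1.3 ms = 1300 μs.
Total = 6800 μs.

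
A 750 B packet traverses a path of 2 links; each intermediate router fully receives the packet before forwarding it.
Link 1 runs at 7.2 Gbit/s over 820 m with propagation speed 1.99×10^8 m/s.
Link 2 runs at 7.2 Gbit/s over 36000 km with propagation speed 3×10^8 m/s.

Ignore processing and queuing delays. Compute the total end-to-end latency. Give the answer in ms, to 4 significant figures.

120.0 ms

L = 750 × 8 = 6000 bits.
Transmission delay per hop = L/R = 6000/7200000000 = 0.000833333 ms; 2 hops → 0.00166667 ms.
Propagation delays (d/s per hop): 0.0041206, 120 ms; sum = 120.004 ms.
End-to-end = 120.0 ms.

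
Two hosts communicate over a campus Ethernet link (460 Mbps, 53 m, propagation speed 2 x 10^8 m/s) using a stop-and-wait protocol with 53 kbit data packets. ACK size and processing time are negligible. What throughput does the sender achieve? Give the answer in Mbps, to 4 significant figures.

457.9 Mbps

t_tx = L/R = 53000/460000000 = 0.000115217 s.
t_prop = 53/200000000 = 2.65e-07 s; RTT = 5.3e-07 s.
Cycle = t_tx + RTT = 0.000115747 s.
Throughput = L / cycle = 53000 / 0.000115747 = 457.9 Mbps.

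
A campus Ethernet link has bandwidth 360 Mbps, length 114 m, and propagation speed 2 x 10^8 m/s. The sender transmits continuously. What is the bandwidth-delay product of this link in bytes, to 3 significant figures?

Propagation delay = 114 / 200000000 = 5.7e-07 s.
BDP = R × t_prop = 360000000 × 5.7e-07 = 205.2 bits.
In bytes: 205.2/8 = 25.7 bytes.

25.7 bytes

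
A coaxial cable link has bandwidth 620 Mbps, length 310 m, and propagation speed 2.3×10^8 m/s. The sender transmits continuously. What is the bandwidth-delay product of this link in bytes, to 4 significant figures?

104.5 bytes

Propagation delay = 310 / 2.3e+08 = 1.34783e-06 s.
BDP = R × t_prop = 620000000 × 1.34783e-06 = 835.652 bits.
In bytes: 835.652/8 = 104.5 bytes.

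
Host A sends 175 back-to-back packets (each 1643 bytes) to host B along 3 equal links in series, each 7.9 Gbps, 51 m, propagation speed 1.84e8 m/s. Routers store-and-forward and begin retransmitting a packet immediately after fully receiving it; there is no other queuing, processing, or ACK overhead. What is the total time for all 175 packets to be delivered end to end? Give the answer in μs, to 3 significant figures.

Per-hop transmission t_tx = L/R = 13144/7900000000 = 1.6638 μs.
Per-hop propagation t_prop = 51/184000000 = 0.277174 μs.
Pipeline fill: first packet needs 3·t_tx to clear all hops; remaining 174 packets each add one t_tx.
Total = (3+175-1)·t_tx + 3·t_prop = 177·1.6638 + 3·0.277174 = 295 μs.

295 μs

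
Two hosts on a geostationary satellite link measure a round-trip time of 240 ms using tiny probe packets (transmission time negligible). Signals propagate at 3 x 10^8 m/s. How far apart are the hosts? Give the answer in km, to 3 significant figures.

One-way propagation = RTT/2 = 120 ms.
d = s × t = 300000000 × 0.12 = 36000 km.

36000 km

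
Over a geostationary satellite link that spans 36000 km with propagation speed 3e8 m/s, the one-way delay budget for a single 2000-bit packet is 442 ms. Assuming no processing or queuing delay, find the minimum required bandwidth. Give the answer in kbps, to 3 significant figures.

Propagation delay = 36000000 / 300000000 = 120 ms.
Transmission budget = 442 − 120 = 322 ms.
R ≥ L / t_tx = 2000 bits / 0.322 s = 6.21 kbps.

6.21 kbps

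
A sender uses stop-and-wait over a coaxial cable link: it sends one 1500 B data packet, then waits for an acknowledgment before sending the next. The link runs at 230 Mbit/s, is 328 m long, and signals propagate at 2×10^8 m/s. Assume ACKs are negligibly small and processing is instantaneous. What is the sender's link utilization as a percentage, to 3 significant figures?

94.1 %

t_tx = L/R = 12000/230000000 = 5.21739e-05 s.
t_prop = 328/200000000 = 1.64e-06 s; RTT = 3.28e-06 s.
Cycle = t_tx + RTT = 5.54539e-05 s.
Utilization = t_tx / cycle = 5.21739e-05/5.54539e-05 = 94.1 %.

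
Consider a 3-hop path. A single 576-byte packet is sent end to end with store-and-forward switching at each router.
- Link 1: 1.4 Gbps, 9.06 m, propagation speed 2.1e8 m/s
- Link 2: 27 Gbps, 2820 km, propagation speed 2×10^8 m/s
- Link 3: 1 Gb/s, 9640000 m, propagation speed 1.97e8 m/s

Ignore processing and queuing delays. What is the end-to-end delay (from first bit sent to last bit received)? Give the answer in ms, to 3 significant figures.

63.0 ms

L = 576 × 8 = 4608 bits.
Transmission delays (L/R per hop): 0.00329143, 0.000170667, 0.004608 ms; sum = 0.0080701 ms.
Propagation delays (d/s per hop): 4.31429e-05, 14.1, 48.934 ms; sum = 63.0341 ms.
End-to-end = 63.0 ms.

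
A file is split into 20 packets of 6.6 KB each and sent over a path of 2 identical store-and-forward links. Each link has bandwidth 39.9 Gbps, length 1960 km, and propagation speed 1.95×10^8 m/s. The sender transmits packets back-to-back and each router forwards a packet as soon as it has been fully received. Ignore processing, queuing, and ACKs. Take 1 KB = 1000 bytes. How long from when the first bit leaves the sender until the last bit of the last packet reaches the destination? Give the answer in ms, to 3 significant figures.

Per-hop transmission t_tx = L/R = 52800/39900000000 = 0.00132331 ms.
Per-hop propagation t_prop = 1960000/195000000 = 10.0513 ms.
Pipeline fill: first packet needs 2·t_tx to clear all hops; remaining 19 packets each add one t_tx.
Total = (2+20-1)·t_tx + 2·t_prop = 21·0.00132331 + 2·10.0513 = 20.1 ms.

20.1 ms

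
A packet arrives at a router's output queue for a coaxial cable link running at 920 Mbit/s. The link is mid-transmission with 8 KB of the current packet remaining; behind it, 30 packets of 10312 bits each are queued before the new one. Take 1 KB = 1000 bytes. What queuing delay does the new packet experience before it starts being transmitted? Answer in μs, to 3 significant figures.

406 μs

Each queued packet: L/R = 10312/920000000 = 11.2087 μs.
30 queued → 336.261 μs.
Plus remaining 64000 bits of current packet: 69.5652 μs.
Queuing delay = 406 μs.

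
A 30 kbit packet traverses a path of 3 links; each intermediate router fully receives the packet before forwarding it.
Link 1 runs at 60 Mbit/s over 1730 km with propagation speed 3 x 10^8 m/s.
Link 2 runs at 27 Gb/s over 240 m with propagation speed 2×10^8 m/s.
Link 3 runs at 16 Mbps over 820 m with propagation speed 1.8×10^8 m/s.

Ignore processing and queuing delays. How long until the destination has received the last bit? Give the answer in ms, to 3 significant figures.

8.15 ms

L = 30000 bits.
Transmission delays (L/R per hop): 0.5, 0.00111111, 1.875 ms; sum = 2.37611 ms.
Propagation delays (d/s per hop): 5.76667, 0.0012, 0.00455556 ms; sum = 5.77242 ms.
End-to-end = 8.15 ms.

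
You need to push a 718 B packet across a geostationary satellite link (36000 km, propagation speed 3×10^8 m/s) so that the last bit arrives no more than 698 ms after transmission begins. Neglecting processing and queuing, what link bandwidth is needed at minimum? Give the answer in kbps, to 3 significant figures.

9.94 kbps

L = 5744 bits.
Propagation delay = 36000000 / 300000000 = 120 ms.
Transmission budget = 698 − 120 = 578 ms.
R ≥ L / t_tx = 5744 bits / 0.578 s = 9.94 kbps.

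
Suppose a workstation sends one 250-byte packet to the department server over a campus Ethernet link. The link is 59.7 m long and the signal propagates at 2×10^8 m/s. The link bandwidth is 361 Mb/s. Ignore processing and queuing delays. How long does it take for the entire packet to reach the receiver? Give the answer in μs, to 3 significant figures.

5.84 μs

L = 250 × 8 = 2000 bits.
Transmission delay = L/R = 2000 / 361000000 = 5.54017 μs.
Propagation delay = d/s = 59.7 m / 200000000 m/s = 0.2985 μs.
Total = 5.84 μs.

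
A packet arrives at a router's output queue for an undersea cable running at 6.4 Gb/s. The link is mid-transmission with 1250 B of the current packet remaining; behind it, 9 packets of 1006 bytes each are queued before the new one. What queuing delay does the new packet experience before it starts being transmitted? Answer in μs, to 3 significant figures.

12.9 μs

Each queued packet: L/R = 8048/6400000000 = 1.2575 μs.
9 queued → 11.3175 μs.
Plus remaining 10000 bits of current packet: 1.5625 μs.
Queuing delay = 12.9 μs.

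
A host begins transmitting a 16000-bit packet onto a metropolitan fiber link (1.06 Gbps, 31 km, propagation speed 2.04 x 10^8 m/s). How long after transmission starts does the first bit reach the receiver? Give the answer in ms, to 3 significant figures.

0.152 ms

First bit experiences only propagation delay: d/s = 31000/204000000 = 0.152 ms.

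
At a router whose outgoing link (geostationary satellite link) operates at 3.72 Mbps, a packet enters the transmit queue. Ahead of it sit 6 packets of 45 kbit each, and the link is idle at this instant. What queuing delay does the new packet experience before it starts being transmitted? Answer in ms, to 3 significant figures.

Each queued packet: L/R = 45000/3720000 = 12.0968 ms.
6 queued → 72.5806 ms.
Queuing delay = 72.6 ms.

72.6 ms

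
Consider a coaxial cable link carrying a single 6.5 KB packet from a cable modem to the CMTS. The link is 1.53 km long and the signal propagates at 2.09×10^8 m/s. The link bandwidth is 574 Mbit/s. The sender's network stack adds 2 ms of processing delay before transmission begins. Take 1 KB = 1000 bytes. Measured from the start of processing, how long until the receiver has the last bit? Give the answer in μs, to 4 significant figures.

L = 52000 bits.
Transmission delay = L/R = 52000 / 574000000 = 90.5923 μs.
Propagation delay = d/s = 1530 m / 209000000 m/s = 7.32057 μs.
Plus processing delay 2 ms = 2000 μs.
Total = 2098 μs.

2098 μs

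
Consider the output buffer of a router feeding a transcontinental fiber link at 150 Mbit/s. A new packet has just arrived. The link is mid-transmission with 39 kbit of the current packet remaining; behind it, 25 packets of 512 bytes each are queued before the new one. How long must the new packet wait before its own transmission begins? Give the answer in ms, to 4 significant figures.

0.9427 ms

Each queued packet: L/R = 4096/150000000 = 0.0273067 ms.
25 queued → 0.682667 ms.
Plus remaining 39000 bits of current packet: 0.26 ms.
Queuing delay = 0.9427 ms.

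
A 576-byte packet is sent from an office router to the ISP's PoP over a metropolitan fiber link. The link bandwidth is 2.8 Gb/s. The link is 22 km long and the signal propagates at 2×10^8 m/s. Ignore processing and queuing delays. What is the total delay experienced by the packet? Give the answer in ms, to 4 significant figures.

0.1116 ms

L = 576 × 8 = 4608 bits.
Transmission delay = L/R = 4608 / 2800000000 = 0.00164571 ms.
Propagation delay = d/s = 22000 m / 200000000 m/s = 0.11 ms.
Total = 0.1116 ms.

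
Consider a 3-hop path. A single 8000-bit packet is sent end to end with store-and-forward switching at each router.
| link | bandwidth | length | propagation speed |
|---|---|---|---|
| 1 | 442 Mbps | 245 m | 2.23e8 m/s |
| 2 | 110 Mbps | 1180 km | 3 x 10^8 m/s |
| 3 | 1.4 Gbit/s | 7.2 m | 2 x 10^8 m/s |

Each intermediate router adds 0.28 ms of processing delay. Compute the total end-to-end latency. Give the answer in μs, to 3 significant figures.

Transmission delays (L/R per hop): 18.0995, 72.7273, 5.71429 μs; sum = 96.5411 μs.
Propagation delays (d/s per hop): 1.09865, 3933.33, 0.036 μs; sum = 3934.47 μs.
Processing at 2 router(s): 2 × 0.28 ms = 560 μs.
End-to-end = 4590 μs.

4590 μs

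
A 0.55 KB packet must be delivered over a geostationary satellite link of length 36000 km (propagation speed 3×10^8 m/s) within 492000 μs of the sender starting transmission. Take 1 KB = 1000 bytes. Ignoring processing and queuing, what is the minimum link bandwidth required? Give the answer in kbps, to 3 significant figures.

11.8 kbps

L = 4400 bits.
Propagation delay = 36000000 / 300000000 = 120000 μs.
Transmission budget = 492000 − 120000 = 372000 μs.
R ≥ L / t_tx = 4400 bits / 0.372 s = 11.8 kbps.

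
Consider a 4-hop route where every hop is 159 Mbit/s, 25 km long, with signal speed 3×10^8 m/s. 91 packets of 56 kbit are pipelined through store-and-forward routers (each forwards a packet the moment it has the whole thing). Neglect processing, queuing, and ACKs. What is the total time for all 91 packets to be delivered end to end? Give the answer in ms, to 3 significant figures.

33.4 ms

Per-hop transmission t_tx = L/R = 56000/159000000 = 0.352201 ms.
Per-hop propagation t_prop = 25000/300000000 = 0.0833333 ms.
Pipeline fill: first packet needs 4·t_tx to clear all hops; remaining 90 packets each add one t_tx.
Total = (4+91-1)·t_tx + 4·t_prop = 94·0.352201 + 4·0.0833333 = 33.4 ms.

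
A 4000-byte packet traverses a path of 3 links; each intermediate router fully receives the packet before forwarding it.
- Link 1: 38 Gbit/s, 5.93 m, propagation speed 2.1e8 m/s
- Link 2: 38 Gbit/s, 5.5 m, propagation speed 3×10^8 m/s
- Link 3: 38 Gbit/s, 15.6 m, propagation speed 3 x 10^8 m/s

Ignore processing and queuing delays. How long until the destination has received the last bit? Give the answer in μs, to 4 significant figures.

2.625 μs

L = 4000 × 8 = 32000 bits.
Transmission delay per hop = L/R = 32000/38000000000 = 0.842105 μs; 3 hops → 2.52632 μs.
Propagation delays (d/s per hop): 0.0282381, 0.0183333, 0.052 μs; sum = 0.0985714 μs.
End-to-end = 2.625 μs.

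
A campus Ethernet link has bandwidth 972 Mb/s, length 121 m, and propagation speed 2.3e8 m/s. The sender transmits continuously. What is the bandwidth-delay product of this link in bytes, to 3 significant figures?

Propagation delay = 121 / 2.3e+08 = 5.26087e-07 s.
BDP = R × t_prop = 972000000 × 5.26087e-07 = 511.357 bits.
In bytes: 511.357/8 = 63.9 bytes.

63.9 bytes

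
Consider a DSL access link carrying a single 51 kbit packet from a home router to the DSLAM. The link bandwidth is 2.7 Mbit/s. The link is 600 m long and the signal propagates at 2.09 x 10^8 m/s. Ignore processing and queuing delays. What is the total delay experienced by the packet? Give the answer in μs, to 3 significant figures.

L = 51000 bits.
Transmission delay = L/R = 51000 / 2700000 = 18888.9 μs.
Propagation delay = d/s = 600 m / 209000000 m/s = 2.87081 μs.
Total = 18900 μs.

18900 μs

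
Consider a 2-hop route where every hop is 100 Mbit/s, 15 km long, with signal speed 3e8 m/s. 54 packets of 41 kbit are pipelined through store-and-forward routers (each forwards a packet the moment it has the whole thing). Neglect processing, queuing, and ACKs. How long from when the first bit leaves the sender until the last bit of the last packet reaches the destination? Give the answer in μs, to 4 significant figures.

22650 μs

Per-hop transmission t_tx = L/R = 41000/100000000 = 410 μs.
Per-hop propagation t_prop = 15000/300000000 = 50 μs.
Pipeline fill: first packet needs 2·t_tx to clear all hops; remaining 53 packets each add one t_tx.
Total = (2+54-1)·t_tx + 2·t_prop = 55·410 + 2·50 = 22650 μs.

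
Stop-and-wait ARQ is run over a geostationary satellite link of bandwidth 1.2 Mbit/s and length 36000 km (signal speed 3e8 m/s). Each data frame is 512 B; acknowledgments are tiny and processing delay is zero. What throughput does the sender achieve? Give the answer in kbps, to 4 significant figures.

t_tx = L/R = 4096/1200000 = 0.00341333 s.
t_prop = 36000000/300000000 = 0.12 s; RTT = 0.24 s.
Cycle = t_tx + RTT = 0.243413 s.
Throughput = L / cycle = 4096 / 0.243413 = 16.83 kbps.

16.83 kbps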